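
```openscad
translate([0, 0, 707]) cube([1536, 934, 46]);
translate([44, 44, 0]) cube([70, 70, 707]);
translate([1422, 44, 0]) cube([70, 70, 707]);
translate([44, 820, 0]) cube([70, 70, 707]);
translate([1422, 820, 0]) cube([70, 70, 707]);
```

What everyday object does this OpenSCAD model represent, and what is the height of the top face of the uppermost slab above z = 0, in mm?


A table. The table height is 753 mm.

A 1536×934×46 slab sits at z = 707 on four 70 mm square posts — a table. The top surface is at 707 + 46 = 753 mm.


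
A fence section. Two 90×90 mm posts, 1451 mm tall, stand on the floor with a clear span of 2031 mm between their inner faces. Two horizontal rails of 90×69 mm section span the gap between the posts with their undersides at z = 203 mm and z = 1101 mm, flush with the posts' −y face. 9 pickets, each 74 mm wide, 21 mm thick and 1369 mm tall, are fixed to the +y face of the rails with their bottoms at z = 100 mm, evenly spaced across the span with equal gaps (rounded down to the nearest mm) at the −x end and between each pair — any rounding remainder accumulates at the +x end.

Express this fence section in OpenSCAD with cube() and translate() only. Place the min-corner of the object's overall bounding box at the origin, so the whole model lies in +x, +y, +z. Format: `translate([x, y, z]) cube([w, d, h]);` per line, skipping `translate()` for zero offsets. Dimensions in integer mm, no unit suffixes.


cube([90, 90, 1451]);
translate([2121, 0, 0]) cube([90, 90, 1451]);
translate([90, 0, 203]) cube([2031, 90, 69]);
translate([90, 0, 1101]) cube([2031, 90, 69]);
translate([226, 90, 100]) cube([74, 21, 1369]);
translate([436, 90, 100]) cube([74, 21, 1369]);
translate([646, 90, 100]) cube([74, 21, 1369]);
translate([856, 90, 100]) cube([74, 21, 1369]);
translate([1066, 90, 100]) cube([74, 21, 1369]);
translate([1276, 90, 100]) cube([74, 21, 1369]);
translate([1486, 90, 100]) cube([74, 21, 1369]);
translate([1696, 90, 100]) cube([74, 21, 1369]);
translate([1906, 90, 100]) cube([74, 21, 1369]);


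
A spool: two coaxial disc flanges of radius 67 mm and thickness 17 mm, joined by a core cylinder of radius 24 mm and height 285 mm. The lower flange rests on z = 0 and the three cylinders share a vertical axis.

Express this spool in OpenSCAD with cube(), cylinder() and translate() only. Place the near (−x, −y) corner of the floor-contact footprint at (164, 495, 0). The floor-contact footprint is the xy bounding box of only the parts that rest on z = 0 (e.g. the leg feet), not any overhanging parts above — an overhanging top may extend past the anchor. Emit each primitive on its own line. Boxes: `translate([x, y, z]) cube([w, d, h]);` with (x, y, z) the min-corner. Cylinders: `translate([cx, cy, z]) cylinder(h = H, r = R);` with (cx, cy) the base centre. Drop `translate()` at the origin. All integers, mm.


translate([231, 562, 0]) cylinder(h = 17, r = 67);
translate([231, 562, 17]) cylinder(h = 285, r = 24);
translate([231, 562, 302]) cylinder(h = 17, r = 67);


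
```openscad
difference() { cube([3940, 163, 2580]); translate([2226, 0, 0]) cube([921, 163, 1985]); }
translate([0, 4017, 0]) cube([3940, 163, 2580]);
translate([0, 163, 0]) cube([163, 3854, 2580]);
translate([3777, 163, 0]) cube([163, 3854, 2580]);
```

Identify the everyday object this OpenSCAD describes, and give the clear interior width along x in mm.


A single room. The interior width is 3614 mm.

Four walls enclosing a rectangle with a door in the front wall — a room. Outside width 3940 minus two 163 mm walls gives 3614 mm.


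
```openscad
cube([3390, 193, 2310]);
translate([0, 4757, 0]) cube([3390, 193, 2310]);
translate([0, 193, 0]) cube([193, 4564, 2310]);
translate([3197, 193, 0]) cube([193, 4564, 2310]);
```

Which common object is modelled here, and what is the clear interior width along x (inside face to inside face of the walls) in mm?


A house (or room) frame. The interior width is 3004 mm.

Four 2310 mm walls enclosing a rectangle with no floor or roof — a room or house frame. Outside width is 3390 mm and wall thickness is 193 mm, so the interior width is 3390 − 2 × 193 = 3004 mm.


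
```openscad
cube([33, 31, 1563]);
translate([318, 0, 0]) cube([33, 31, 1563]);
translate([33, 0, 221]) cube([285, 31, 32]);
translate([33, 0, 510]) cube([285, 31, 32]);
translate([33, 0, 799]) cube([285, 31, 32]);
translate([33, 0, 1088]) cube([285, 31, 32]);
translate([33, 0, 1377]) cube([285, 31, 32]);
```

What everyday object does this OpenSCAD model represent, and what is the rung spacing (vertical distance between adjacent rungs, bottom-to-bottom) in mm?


A ladder. The rung spacing is 289 mm.

Two tall 33×31 posts with 5 short bars between them — a ladder. Adjacent rungs sit at z = 221 and z = 510, so the spacing is 510 − 221 = 289 mm.


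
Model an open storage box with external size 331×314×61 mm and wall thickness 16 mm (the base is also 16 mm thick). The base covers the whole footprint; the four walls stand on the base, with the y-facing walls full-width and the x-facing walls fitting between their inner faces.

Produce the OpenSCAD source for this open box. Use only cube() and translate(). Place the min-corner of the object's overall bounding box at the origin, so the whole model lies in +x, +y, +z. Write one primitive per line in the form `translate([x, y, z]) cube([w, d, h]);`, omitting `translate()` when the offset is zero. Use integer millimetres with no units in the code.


cube([331, 314, 16]);
translate([0, 0, 16]) cube([331, 16, 45]);
translate([0, 298, 16]) cube([331, 16, 45]);
translate([0, 16, 16]) cube([16, 282, 45]);
translate([315, 16, 16]) cube([16, 282, 45]);


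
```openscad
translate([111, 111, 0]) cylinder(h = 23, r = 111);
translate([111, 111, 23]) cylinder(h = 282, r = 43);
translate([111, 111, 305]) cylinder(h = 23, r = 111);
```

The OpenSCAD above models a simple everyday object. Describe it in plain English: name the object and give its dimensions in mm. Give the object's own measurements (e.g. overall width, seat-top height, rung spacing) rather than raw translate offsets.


A spool: two coaxial disc flanges of radius 111 mm and thickness 23 mm, joined by a core cylinder of radius 43 mm and height 282 mm. The lower flange rests on z = 0 and the three cylinders share a vertical axis.


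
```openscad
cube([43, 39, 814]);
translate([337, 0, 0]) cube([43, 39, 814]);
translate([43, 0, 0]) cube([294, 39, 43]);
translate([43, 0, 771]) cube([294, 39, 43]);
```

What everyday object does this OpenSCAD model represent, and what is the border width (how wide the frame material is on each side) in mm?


A picture frame. The border width is 43 mm.

Four thin pieces enclosing a rectangular opening — a picture frame. The two full-height stiles are 814 mm tall; the top rail sits at z = 771 and is 43 mm tall, so the border above the opening is 814 − 771 = 43 mm, matching the stile x-width.


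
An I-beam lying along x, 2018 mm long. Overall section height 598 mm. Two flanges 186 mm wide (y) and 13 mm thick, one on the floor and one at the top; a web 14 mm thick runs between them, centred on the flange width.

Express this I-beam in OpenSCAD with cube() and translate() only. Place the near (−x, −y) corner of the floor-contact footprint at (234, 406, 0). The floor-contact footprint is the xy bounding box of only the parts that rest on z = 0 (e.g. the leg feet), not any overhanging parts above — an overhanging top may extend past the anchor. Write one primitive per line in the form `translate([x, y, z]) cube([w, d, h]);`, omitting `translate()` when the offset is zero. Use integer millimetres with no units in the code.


translate([234, 406, 0]) cube([2018, 186, 13]);
translate([234, 492, 13]) cube([2018, 14, 572]);
translate([234, 406, 585]) cube([2018, 186, 13]);


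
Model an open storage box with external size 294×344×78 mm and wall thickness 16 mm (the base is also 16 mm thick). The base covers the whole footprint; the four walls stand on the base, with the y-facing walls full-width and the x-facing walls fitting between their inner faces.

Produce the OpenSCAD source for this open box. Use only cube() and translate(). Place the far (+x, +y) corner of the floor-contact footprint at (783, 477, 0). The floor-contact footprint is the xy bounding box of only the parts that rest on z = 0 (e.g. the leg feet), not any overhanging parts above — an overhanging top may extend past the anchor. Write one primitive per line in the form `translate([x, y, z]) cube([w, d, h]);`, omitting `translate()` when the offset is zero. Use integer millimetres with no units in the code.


translate([489, 133, 0]) cube([294, 344, 16]);
translate([489, 133, 16]) cube([294, 16, 62]);
translate([489, 461, 16]) cube([294, 16, 62]);
translate([489, 149, 16]) cube([16, 312, 62]);
translate([767, 149, 16]) cube([16, 312, 62]);


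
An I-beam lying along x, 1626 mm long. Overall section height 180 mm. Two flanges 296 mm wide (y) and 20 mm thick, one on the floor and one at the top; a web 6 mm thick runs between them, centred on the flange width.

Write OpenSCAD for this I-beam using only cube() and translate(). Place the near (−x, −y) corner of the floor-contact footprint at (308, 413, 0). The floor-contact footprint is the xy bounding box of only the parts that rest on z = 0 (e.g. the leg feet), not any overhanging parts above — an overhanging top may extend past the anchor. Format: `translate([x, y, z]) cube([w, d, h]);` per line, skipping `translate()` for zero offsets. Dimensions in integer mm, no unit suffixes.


translate([308, 413, 0]) cube([1626, 296, 20]);
translate([308, 558, 20]) cube([1626, 6, 140]);
translate([308, 413, 160]) cube([1626, 296, 20]);


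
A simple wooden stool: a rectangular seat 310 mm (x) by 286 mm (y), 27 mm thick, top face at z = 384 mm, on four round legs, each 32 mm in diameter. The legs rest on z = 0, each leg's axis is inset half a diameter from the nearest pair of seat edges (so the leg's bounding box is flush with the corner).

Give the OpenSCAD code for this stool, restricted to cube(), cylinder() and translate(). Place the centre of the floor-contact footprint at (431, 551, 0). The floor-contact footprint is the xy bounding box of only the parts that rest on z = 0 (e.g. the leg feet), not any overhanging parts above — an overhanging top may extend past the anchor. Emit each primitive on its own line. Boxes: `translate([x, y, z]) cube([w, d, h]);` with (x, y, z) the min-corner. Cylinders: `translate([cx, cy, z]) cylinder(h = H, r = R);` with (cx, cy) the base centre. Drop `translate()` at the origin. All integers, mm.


translate([276, 408, 357]) cube([310, 286, 27]);
translate([292, 424, 0]) cylinder(h = 357, r = 16);
translate([570, 424, 0]) cylinder(h = 357, r = 16);
translate([292, 678, 0]) cylinder(h = 357, r = 16);
translate([570, 678, 0]) cylinder(h = 357, r = 16);


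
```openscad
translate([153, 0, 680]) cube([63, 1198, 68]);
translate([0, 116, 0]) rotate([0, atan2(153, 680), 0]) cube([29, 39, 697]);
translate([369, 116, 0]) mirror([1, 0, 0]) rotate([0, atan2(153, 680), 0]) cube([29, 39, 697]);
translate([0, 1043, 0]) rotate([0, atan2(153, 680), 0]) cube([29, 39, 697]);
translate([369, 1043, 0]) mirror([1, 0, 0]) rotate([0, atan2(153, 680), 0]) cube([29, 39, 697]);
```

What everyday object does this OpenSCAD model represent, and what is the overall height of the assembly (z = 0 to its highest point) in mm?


A sawhorse. The overall height is 748 mm.

A beam across two mirrored pairs of raked legs — a sawhorse. The beam's underside is at z = 680 (matching the legs' vertical rise in atan2(153, 680)) and the beam is 68 mm tall, so its top is at 680 + 68 = 748 mm. The raked legs top out at the beam's underside, so that is the highest point.


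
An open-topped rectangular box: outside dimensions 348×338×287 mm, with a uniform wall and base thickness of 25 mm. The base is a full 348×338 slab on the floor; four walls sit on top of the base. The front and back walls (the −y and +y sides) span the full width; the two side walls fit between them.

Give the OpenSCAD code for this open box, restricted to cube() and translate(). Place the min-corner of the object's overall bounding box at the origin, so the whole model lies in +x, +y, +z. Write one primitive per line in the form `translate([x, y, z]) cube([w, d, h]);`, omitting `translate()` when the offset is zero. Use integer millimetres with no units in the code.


cube([348, 338, 25]);
translate([0, 0, 25]) cube([348, 25, 262]);
translate([0, 313, 25]) cube([348, 25, 262]);
translate([0, 25, 25]) cube([25, 288, 262]);
translate([323, 25, 25]) cube([25, 288, 262]);


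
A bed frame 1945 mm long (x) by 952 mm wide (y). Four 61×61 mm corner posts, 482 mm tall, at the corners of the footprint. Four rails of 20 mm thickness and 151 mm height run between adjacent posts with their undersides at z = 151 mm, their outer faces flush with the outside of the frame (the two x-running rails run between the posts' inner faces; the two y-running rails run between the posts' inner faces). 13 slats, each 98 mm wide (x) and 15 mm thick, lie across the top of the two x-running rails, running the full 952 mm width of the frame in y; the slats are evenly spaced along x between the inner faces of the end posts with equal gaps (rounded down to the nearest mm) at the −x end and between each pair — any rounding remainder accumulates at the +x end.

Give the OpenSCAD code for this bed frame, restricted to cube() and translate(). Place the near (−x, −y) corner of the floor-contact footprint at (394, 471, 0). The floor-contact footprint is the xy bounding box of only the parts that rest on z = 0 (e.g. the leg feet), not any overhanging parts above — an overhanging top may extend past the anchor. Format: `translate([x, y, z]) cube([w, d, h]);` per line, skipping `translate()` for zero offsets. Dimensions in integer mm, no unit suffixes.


translate([394, 471, 0]) cube([61, 61, 482]);
translate([394, 1362, 0]) cube([61, 61, 482]);
translate([2278, 471, 0]) cube([61, 61, 482]);
translate([2278, 1362, 0]) cube([61, 61, 482]);
translate([455, 471, 151]) cube([1823, 20, 151]);
translate([455, 1403, 151]) cube([1823, 20, 151]);
translate([394, 532, 151]) cube([20, 830, 151]);
translate([2319, 532, 151]) cube([20, 830, 151]);
translate([494, 471, 302]) cube([98, 952, 15]);
translate([631, 471, 302]) cube([98, 952, 15]);
translate([768, 471, 302]) cube([98, 952, 15]);
translate([905, 471, 302]) cube([98, 952, 15]);
translate([1042, 471, 302]) cube([98, 952, 15]);
translate([1179, 471, 302]) cube([98, 952, 15]);
translate([1316, 471, 302]) cube([98, 952, 15]);
translate([1453, 471, 302]) cube([98, 952, 15]);
translate([1590, 471, 302]) cube([98, 952, 15]);
translate([1727, 471, 302]) cube([98, 952, 15]);
translate([1864, 471, 302]) cube([98, 952, 15]);
translate([2001, 471, 302]) cube([98, 952, 15]);
translate([2138, 471, 302]) cube([98, 952, 15]);


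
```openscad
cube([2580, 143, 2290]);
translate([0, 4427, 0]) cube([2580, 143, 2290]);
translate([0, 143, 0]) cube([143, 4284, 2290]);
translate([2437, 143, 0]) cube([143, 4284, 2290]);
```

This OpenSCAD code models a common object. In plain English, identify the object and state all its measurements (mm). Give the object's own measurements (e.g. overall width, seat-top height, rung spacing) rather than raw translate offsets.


The wall frame of a small rectangular building: four walls, each 2290 mm tall and 143 mm thick, enclosing a footprint 2580 mm (x) by 4570 mm (y) outside-to-outside, with no floor or roof. The front and back walls (the −y and +y sides) span the full width; the two side walls fit between them.


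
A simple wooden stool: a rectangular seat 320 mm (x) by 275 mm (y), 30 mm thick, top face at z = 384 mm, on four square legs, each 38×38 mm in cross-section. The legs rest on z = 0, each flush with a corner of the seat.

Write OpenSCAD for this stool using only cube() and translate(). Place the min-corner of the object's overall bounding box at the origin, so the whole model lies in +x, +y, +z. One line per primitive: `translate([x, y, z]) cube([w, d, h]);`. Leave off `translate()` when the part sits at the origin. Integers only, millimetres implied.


translate([0, 0, 354]) cube([320, 275, 30]);
cube([38, 38, 354]);
translate([282, 0, 0]) cube([38, 38, 354]);
translate([0, 237, 0]) cube([38, 38, 354]);
translate([282, 237, 0]) cube([38, 38, 354]);


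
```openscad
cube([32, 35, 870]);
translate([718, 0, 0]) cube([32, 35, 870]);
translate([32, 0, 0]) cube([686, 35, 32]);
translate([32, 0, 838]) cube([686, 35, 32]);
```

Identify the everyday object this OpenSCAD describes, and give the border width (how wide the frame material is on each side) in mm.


A picture frame. The border width is 32 mm.

Four thin pieces enclosing a rectangular opening — a picture frame. The two full-height stiles are 870 mm tall; the top rail sits at z = 838 and is 32 mm tall, so the border above the opening is 870 − 838 = 32 mm, matching the stile x-width.


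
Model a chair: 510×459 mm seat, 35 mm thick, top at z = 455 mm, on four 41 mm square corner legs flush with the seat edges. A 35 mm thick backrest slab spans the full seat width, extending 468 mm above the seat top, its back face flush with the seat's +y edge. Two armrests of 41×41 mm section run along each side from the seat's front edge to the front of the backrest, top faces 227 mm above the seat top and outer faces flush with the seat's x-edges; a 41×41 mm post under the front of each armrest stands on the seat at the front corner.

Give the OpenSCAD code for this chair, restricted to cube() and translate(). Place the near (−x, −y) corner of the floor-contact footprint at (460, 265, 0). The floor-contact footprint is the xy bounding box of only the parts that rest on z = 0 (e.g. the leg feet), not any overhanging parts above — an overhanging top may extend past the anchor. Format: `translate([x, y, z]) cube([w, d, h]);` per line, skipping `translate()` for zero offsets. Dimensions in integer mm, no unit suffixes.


translate([460, 265, 420]) cube([510, 459, 35]);
translate([460, 265, 0]) cube([41, 41, 420]);
translate([929, 265, 0]) cube([41, 41, 420]);
translate([460, 683, 0]) cube([41, 41, 420]);
translate([929, 683, 0]) cube([41, 41, 420]);
translate([460, 689, 455]) cube([510, 35, 468]);
translate([460, 265, 641]) cube([41, 424, 41]);
translate([929, 265, 641]) cube([41, 424, 41]);
translate([460, 265, 455]) cube([41, 41, 186]);
translate([929, 265, 455]) cube([41, 41, 186]);


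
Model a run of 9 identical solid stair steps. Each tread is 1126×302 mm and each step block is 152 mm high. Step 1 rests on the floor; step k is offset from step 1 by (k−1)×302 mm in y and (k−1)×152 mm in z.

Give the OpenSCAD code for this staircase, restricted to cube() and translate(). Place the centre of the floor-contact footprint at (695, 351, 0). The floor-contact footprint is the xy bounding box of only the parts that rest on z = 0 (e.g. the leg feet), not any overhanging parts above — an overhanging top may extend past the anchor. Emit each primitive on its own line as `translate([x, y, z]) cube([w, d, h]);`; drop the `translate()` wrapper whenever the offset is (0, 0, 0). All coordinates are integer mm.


translate([132, 200, 0]) cube([1126, 302, 152]);
translate([132, 502, 152]) cube([1126, 302, 152]);
translate([132, 804, 304]) cube([1126, 302, 152]);
translate([132, 1106, 456]) cube([1126, 302, 152]);
translate([132, 1408, 608]) cube([1126, 302, 152]);
translate([132, 1710, 760]) cube([1126, 302, 152]);
translate([132, 2012, 912]) cube([1126, 302, 152]);
translate([132, 2314, 1064]) cube([1126, 302, 152]);
translate([132, 2616, 1216]) cube([1126, 302, 152]);


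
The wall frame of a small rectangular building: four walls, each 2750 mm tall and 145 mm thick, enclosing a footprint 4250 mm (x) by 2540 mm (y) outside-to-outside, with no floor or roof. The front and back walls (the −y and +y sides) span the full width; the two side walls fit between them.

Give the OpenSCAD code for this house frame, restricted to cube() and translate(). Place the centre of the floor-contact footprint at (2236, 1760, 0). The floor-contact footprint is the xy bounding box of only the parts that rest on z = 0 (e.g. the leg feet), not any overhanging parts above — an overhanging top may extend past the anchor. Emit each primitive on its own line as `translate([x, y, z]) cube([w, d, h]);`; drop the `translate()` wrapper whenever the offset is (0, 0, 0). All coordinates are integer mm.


translate([111, 490, 0]) cube([4250, 145, 2750]);
translate([111, 2885, 0]) cube([4250, 145, 2750]);
translate([111, 635, 0]) cube([145, 2250, 2750]);
translate([4216, 635, 0]) cube([145, 2250, 2750]);


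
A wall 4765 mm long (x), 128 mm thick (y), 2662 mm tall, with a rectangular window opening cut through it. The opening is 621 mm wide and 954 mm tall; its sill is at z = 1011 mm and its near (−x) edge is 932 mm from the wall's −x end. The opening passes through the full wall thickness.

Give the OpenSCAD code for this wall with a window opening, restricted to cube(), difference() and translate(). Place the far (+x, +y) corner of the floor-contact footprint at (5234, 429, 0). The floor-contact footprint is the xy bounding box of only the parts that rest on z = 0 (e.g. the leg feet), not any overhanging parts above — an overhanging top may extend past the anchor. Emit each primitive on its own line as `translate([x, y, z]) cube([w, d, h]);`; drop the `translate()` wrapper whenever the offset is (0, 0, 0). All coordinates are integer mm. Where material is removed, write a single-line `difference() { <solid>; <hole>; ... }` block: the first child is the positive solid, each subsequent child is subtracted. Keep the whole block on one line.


difference() { translate([469, 301, 0]) cube([4765, 128, 2662]); translate([1401, 301, 1011]) cube([621, 128, 954]); }


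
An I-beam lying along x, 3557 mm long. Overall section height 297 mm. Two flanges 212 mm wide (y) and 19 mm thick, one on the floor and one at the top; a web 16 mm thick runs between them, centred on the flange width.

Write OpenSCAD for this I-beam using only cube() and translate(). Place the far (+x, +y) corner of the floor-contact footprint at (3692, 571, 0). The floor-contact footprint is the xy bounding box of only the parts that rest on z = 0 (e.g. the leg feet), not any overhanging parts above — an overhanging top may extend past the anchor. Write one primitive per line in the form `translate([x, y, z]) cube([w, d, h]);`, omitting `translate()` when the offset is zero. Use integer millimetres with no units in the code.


translate([135, 359, 0]) cube([3557, 212, 19]);
translate([135, 457, 19]) cube([3557, 16, 259]);
translate([135, 359, 278]) cube([3557, 212, 19]);


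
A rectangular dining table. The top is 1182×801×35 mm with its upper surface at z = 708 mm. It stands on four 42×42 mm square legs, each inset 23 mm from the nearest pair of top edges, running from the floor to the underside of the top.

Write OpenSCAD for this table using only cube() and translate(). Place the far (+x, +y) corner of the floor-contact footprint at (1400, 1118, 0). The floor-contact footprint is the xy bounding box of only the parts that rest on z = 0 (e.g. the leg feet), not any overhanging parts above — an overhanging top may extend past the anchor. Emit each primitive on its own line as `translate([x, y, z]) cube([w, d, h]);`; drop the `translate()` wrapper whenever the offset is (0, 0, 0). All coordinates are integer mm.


// leg_h = 708 - 35 = 673
translate([241, 340, 673]) cube([1182, 801, 35]);
translate([264, 363, 0]) cube([42, 42, 673]);
translate([1358, 363, 0]) cube([42, 42, 673]);
translate([264, 1076, 0]) cube([42, 42, 673]);
translate([1358, 1076, 0]) cube([42, 42, 673]);


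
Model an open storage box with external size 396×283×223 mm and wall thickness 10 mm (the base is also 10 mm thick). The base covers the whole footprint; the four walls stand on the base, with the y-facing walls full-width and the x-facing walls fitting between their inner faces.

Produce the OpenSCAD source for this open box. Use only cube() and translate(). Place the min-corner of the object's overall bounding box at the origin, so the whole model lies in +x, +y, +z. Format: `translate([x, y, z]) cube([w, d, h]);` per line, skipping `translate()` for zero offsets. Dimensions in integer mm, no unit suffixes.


cube([396, 283, 10]);
translate([0, 0, 10]) cube([396, 10, 213]);
translate([0, 273, 10]) cube([396, 10, 213]);
translate([0, 10, 10]) cube([10, 263, 213]);
translate([386, 10, 10]) cube([10, 263, 213]);


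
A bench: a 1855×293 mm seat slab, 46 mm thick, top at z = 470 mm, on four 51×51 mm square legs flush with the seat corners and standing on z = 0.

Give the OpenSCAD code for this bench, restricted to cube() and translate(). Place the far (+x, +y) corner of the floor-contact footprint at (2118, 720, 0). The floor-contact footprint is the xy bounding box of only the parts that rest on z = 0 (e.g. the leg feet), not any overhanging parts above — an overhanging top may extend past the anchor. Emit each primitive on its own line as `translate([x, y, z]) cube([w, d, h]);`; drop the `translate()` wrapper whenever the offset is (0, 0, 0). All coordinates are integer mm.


// leg_h = 470 − 46 = 424
translate([263, 427, 424]) cube([1855, 293, 46]);
translate([263, 427, 0]) cube([51, 51, 424]);
translate([263, 669, 0]) cube([51, 51, 424]);
translate([2067, 427, 0]) cube([51, 51, 424]);
translate([2067, 669, 0]) cube([51, 51, 424]);


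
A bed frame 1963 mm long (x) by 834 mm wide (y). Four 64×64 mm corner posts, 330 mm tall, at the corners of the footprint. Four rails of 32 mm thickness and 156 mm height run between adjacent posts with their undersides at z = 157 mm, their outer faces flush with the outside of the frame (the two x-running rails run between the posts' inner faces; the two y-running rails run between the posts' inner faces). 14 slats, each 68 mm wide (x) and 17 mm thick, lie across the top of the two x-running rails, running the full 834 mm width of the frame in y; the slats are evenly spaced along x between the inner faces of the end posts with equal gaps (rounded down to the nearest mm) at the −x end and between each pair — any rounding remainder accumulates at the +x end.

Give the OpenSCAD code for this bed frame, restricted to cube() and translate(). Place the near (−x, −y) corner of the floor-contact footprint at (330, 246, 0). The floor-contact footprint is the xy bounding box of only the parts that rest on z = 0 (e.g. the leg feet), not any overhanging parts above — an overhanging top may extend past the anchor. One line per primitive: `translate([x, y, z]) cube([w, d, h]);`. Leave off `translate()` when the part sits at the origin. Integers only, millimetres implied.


translate([330, 246, 0]) cube([64, 64, 330]);
translate([330, 1016, 0]) cube([64, 64, 330]);
translate([2229, 246, 0]) cube([64, 64, 330]);
translate([2229, 1016, 0]) cube([64, 64, 330]);
translate([394, 246, 157]) cube([1835, 32, 156]);
translate([394, 1048, 157]) cube([1835, 32, 156]);
translate([330, 310, 157]) cube([32, 706, 156]);
translate([2261, 310, 157]) cube([32, 706, 156]);
translate([452, 246, 313]) cube([68, 834, 17]);
translate([578, 246, 313]) cube([68, 834, 17]);
translate([704, 246, 313]) cube([68, 834, 17]);
translate([830, 246, 313]) cube([68, 834, 17]);
translate([956, 246, 313]) cube([68, 834, 17]);
translate([1082, 246, 313]) cube([68, 834, 17]);
translate([1208, 246, 313]) cube([68, 834, 17]);
translate([1334, 246, 313]) cube([68, 834, 17]);
translate([1460, 246, 313]) cube([68, 834, 17]);
translate([1586, 246, 313]) cube([68, 834, 17]);
translate([1712, 246, 313]) cube([68, 834, 17]);
translate([1838, 246, 313]) cube([68, 834, 17]);
translate([1964, 246, 313]) cube([68, 834, 17]);
translate([2090, 246, 313]) cube([68, 834, 17]);


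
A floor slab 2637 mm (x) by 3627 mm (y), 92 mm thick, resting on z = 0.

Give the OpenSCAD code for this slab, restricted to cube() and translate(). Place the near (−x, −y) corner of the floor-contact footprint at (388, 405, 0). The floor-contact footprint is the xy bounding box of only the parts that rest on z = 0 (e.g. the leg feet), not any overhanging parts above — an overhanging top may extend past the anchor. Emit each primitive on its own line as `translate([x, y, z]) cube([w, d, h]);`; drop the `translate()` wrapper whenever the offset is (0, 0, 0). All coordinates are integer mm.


translate([388, 405, 0]) cube([2637, 3627, 92]);


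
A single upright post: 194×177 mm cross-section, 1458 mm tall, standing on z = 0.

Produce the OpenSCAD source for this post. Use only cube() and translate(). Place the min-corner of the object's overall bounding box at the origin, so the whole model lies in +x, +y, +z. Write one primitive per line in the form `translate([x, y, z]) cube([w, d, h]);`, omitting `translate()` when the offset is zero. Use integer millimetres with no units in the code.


cube([194, 177, 1458]);


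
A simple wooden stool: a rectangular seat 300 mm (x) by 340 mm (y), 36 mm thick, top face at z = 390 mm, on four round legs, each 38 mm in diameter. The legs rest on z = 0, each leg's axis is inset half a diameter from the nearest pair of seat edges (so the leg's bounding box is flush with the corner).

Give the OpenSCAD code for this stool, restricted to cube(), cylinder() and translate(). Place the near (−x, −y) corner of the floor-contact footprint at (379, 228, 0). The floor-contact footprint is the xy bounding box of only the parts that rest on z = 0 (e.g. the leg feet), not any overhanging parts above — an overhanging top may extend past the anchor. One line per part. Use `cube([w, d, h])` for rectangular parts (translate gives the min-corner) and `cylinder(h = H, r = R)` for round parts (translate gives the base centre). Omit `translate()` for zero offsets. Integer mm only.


translate([379, 228, 354]) cube([300, 340, 36]);
translate([398, 247, 0]) cylinder(h = 354, r = 19);
translate([660, 247, 0]) cylinder(h = 354, r = 19);
translate([398, 549, 0]) cylinder(h = 354, r = 19);
translate([660, 549, 0]) cylinder(h = 354, r = 19);


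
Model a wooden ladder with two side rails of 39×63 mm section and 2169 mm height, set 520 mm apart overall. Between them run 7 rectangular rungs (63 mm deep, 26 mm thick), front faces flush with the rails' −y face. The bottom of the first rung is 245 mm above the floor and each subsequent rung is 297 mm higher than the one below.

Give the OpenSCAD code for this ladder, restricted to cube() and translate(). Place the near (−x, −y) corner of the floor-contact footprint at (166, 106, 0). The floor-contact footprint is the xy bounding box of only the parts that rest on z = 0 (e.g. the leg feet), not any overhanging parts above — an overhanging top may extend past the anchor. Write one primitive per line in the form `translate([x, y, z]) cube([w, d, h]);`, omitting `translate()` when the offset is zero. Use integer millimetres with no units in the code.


translate([166, 106, 0]) cube([39, 63, 2169]);
translate([647, 106, 0]) cube([39, 63, 2169]);
translate([205, 106, 245]) cube([442, 63, 26]);
translate([205, 106, 542]) cube([442, 63, 26]);
translate([205, 106, 839]) cube([442, 63, 26]);
translate([205, 106, 1136]) cube([442, 63, 26]);
translate([205, 106, 1433]) cube([442, 63, 26]);
translate([205, 106, 1730]) cube([442, 63, 26]);
translate([205, 106, 2027]) cube([442, 63, 26]);


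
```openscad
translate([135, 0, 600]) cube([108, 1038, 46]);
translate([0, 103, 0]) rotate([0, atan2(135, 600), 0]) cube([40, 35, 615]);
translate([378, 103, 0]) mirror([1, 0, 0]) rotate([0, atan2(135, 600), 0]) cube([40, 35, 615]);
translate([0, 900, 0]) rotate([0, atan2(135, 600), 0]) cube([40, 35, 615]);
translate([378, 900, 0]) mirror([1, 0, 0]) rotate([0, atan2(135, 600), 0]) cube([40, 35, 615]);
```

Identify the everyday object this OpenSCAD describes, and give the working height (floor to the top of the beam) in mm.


A sawhorse. The overall height is 646 mm.

A beam across two mirrored pairs of raked legs — a sawhorse. The beam's underside is at z = 600 (matching the legs' vertical rise in atan2(135, 600)) and the beam is 46 mm tall, so its top is at 600 + 46 = 646 mm. The raked legs top out at the beam's underside, so that is the highest point.


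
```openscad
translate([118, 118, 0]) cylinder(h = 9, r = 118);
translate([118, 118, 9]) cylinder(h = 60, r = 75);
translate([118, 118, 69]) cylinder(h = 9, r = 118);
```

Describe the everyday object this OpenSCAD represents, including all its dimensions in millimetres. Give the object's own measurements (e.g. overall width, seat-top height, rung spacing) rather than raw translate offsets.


A spool: two coaxial disc flanges of radius 118 mm and thickness 9 mm, joined by a core cylinder of radius 75 mm and height 60 mm. The lower flange rests on z = 0 and the three cylinders share a vertical axis.


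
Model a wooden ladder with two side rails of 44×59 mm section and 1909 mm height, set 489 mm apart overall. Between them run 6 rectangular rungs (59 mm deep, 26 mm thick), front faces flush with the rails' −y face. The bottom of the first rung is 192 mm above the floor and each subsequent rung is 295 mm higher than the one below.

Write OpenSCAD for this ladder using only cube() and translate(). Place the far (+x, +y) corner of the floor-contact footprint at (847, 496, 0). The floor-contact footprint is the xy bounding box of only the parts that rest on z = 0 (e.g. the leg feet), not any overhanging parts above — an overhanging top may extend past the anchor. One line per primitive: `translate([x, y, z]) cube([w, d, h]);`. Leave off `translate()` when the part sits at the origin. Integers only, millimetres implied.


translate([358, 437, 0]) cube([44, 59, 1909]);
translate([803, 437, 0]) cube([44, 59, 1909]);
translate([402, 437, 192]) cube([401, 59, 26]);
translate([402, 437, 487]) cube([401, 59, 26]);
translate([402, 437, 782]) cube([401, 59, 26]);
translate([402, 437, 1077]) cube([401, 59, 26]);
translate([402, 437, 1372]) cube([401, 59, 26]);
translate([402, 437, 1667]) cube([401, 59, 26]);


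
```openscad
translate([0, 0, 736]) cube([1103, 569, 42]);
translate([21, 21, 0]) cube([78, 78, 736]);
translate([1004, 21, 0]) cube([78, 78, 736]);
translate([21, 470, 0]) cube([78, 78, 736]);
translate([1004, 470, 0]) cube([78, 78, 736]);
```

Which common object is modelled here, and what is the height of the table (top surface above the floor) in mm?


A table. The table height is 778 mm.

A 1103×569×42 slab sits at z = 736 on four 78 mm square posts — a table. The top surface is at 736 + 42 = 778 mm.


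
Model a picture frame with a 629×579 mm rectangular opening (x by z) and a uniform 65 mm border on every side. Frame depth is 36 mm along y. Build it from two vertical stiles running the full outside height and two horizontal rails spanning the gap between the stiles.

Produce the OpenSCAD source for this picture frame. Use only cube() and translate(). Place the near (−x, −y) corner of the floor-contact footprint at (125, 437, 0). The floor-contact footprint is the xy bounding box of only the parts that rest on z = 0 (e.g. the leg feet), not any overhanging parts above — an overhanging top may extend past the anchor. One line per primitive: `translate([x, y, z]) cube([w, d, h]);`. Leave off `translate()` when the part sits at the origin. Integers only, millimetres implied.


translate([125, 437, 0]) cube([65, 36, 709]);
translate([819, 437, 0]) cube([65, 36, 709]);
translate([190, 437, 0]) cube([629, 36, 65]);
translate([190, 437, 644]) cube([629, 36, 65]);


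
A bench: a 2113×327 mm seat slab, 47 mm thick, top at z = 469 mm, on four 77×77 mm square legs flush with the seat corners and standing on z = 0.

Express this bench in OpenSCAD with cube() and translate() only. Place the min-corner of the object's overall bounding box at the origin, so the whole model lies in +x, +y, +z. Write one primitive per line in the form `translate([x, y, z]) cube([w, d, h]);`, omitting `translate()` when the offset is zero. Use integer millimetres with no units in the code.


// leg_h = 469 − 47 = 422
translate([0, 0, 422]) cube([2113, 327, 47]);
cube([77, 77, 422]);
translate([0, 250, 0]) cube([77, 77, 422]);
translate([2036, 0, 0]) cube([77, 77, 422]);
translate([2036, 250, 0]) cube([77, 77, 422]);


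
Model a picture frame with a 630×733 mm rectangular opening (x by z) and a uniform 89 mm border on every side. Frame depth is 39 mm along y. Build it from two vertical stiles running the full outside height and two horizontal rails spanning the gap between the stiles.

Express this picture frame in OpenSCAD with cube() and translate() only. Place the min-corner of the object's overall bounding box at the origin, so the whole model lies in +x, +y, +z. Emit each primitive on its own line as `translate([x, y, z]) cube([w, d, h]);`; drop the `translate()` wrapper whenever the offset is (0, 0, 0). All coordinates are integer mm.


cube([89, 39, 911]);
translate([719, 0, 0]) cube([89, 39, 911]);
translate([89, 0, 0]) cube([630, 39, 89]);
translate([89, 0, 822]) cube([630, 39, 89]);


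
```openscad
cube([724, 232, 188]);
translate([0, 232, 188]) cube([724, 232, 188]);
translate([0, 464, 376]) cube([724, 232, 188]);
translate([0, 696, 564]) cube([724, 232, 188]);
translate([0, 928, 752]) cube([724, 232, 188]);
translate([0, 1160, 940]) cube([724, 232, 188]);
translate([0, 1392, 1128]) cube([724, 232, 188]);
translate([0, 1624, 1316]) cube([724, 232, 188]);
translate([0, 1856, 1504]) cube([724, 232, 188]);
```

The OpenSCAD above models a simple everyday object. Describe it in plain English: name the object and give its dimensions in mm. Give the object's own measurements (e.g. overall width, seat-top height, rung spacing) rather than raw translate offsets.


A straight staircase of 9 solid steps. Each step is 724 mm wide (x), 232 mm deep (y, the going) and 188 mm tall (the rise). The first step rests on the floor; each subsequent step sits one going further in +y and one rise higher in +z, directly behind and above the previous step with no overlap.


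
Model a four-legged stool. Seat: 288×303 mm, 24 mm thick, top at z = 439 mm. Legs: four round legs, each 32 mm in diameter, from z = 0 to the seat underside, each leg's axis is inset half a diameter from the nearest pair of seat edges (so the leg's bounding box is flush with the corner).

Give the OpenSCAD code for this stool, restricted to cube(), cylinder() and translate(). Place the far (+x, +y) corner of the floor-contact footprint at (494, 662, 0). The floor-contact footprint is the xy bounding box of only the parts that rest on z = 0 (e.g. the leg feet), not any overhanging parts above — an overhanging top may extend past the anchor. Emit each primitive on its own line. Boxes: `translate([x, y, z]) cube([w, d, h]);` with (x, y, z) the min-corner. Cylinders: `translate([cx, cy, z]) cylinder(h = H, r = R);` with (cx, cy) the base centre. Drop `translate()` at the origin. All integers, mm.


// leg_h = 439 - 24 = 415
translate([206, 359, 415]) cube([288, 303, 24]);
translate([222, 375, 0]) cylinder(h = 415, r = 16);
translate([478, 375, 0]) cylinder(h = 415, r = 16);
translate([222, 646, 0]) cylinder(h = 415, r = 16);
translate([478, 646, 0]) cylinder(h = 415, r = 16);


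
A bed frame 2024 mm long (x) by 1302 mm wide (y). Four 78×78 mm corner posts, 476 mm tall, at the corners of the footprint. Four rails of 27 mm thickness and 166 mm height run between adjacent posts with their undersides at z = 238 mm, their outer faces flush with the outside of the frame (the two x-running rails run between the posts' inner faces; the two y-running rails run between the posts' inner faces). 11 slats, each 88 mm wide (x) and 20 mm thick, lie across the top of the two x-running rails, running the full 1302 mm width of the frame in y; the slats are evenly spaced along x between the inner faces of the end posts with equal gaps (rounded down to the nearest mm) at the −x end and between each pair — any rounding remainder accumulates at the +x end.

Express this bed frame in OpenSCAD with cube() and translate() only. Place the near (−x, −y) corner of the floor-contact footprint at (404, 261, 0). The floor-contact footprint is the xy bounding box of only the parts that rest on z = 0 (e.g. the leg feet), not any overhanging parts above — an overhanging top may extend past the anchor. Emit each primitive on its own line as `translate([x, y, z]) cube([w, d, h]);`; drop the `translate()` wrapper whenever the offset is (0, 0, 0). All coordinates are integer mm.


translate([404, 261, 0]) cube([78, 78, 476]);
translate([404, 1485, 0]) cube([78, 78, 476]);
translate([2350, 261, 0]) cube([78, 78, 476]);
translate([2350, 1485, 0]) cube([78, 78, 476]);
translate([482, 261, 238]) cube([1868, 27, 166]);
translate([482, 1536, 238]) cube([1868, 27, 166]);
translate([404, 339, 238]) cube([27, 1146, 166]);
translate([2401, 339, 238]) cube([27, 1146, 166]);
translate([557, 261, 404]) cube([88, 1302, 20]);
translate([720, 261, 404]) cube([88, 1302, 20]);
translate([883, 261, 404]) cube([88, 1302, 20]);
translate([1046, 261, 404]) cube([88, 1302, 20]);
translate([1209, 261, 404]) cube([88, 1302, 20]);
translate([1372, 261, 404]) cube([88, 1302, 20]);
translate([1535, 261, 404]) cube([88, 1302, 20]);
translate([1698, 261, 404]) cube([88, 1302, 20]);
translate([1861, 261, 404]) cube([88, 1302, 20]);
translate([2024, 261, 404]) cube([88, 1302, 20]);
translate([2187, 261, 404]) cube([88, 1302, 20]);
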